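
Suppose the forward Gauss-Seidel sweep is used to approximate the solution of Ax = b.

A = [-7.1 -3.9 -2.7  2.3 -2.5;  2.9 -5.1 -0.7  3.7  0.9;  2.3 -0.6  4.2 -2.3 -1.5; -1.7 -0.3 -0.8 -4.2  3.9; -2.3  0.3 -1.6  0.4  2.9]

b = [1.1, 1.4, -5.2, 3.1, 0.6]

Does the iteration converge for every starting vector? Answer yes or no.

no

A = D + L + U where D = diag(-7.1, -5.1, 4.2, -4.2, 2.9).
T_GS = -(D+L)⁻¹U: row 0 first, T[0,3] = -(2.3)/(-7.1) = +0.3239; later rows by forward substitution.
  T[0,:] = [+0.0000 -0.5493 -0.3803 +0.3239 -0.3521]
  T[1,:] = [+0.0000 -0.3123 -0.3535 +0.9097 -0.0238]
  T[2,:] = [+0.0000 +0.2562 +0.1578 +0.5002 +0.5466]
  T[3,:] = [+0.0000 +0.1958 +0.1491 -0.2914 +0.9687]
  T[4,:] = [+0.0000 -0.2890 -0.1986 +0.4790 -0.1089]
|λ(T)| sorted: 1.1675, 0.4034, 0.4034, 0.1601, 0.0000.
ρ(T) = max|λ| = 1.1675; 1.1675 > 1, so it fails to converge.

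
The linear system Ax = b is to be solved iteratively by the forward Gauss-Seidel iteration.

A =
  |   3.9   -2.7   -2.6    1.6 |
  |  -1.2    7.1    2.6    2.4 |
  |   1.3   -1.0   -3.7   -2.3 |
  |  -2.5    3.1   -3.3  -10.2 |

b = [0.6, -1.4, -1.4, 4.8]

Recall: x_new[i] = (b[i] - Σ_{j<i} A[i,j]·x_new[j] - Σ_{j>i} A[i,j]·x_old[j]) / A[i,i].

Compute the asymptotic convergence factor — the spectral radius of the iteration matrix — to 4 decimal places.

0.7229

Write A = D+L+U with D = diag(3.9, 7.1, -3.7, -10.2).
T_GS = -(D+L)⁻¹U: row 0 first, T[0,3] = -(1.6)/(3.9) = -0.4103; later rows by forward substitution.
  T[0,:] = [+0.0000 +0.6923 +0.6667 -0.4103]
  T[1,:] = [+0.0000 +0.1170 -0.2535 -0.4074]
  T[2,:] = [+0.0000 +0.2116 +0.3028 -0.6557]
  T[3,:] = [+0.0000 -0.2026 -0.3384 +0.1889]
|λ(T)| sorted: 0.7229, 0.2952, 0.1810, 0.0000.
spectral radius ρ = 0.7229; 0.7229 < 1 ⇒ converges.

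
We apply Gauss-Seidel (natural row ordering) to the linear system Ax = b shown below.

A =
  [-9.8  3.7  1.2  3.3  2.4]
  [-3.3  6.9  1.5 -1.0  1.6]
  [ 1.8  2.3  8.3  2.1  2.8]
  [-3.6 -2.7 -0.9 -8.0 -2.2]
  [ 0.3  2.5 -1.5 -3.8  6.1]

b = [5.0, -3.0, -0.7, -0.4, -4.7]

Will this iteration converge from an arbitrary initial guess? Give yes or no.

Split A = D + L + U, D = diag(-9.8, 6.9, 8.3, -8, 6.1).
T_GS = -(D+L)⁻¹U: row 0 first, T[0,4] = -(2.4)/(-9.8) = +0.2449; later rows by forward substitution.
  T[0,:] = [+0.0000, +0.3776, +0.1224, +0.3367, +0.2449]
  T[1,:] = [+0.0000, +0.1806, -0.1588, +0.3060, -0.1148]
  T[2,:] = [+0.0000, -0.1319, +0.0175, -0.4108, -0.3587]
  T[3,:] = [+0.0000, -0.2160, -0.0035, -0.2086, -0.3061]
  T[4,:] = [+0.0000, -0.2596, +0.0612, -0.3729, -0.2439]
|roots of det(T-λI)|: 0.5369, 0.1835, 0.1835, 0.0155, 0.0000.
ρ = 0.5369; 0.5369 < 1 ⇒ converges.

yes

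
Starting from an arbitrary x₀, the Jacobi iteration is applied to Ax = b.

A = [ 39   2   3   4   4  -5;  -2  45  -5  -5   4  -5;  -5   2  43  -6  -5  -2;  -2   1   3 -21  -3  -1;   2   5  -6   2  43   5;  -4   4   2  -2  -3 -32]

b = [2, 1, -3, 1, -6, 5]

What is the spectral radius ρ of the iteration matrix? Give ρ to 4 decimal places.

Diagonal D = diag(39, 45, 43, -21, 43, -32); L, U strict lower/upper.
Jacobi: T = -D⁻¹(L+U), T[1,4] = -(4)/(45) = -0.0889; T[1,1] = 0.
  T[0,:] = [+0.0000 -0.0513 -0.0769 -0.1026 -0.1026 +0.1282]
  T[1,:] = [+0.0444 +0.0000 +0.1111 +0.1111 -0.0889 +0.1111]
  T[2,:] = [+0.1163 -0.0465 +0.0000 +0.1395 +0.1163 +0.0465]
  T[3,:] = [-0.0952 +0.0476 +0.1429 +0.0000 -0.1429 -0.0476]
  T[4,:] = [-0.0465 -0.1163 +0.1395 -0.0465 +0.0000 -0.1163]
  T[5,:] = [-0.1250 +0.1250 +0.0625 -0.0625 -0.0938 +0.0000]
eigenvalue magnitudes: 0.3019, 0.2270, 0.0660, 0.0660, 0.0654, 0.0654.
ρ(T) = max|λ| = 0.3019; 0.3019 < 1 ⇒ converges.

0.3019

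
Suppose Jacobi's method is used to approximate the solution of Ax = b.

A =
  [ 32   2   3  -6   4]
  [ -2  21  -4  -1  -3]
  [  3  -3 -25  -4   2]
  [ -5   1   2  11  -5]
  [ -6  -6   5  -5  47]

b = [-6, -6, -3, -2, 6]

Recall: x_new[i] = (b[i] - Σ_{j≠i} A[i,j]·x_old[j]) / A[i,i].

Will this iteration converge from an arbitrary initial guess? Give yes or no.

Write A = D+L+U with D = diag(32, 21, -25, 11, 47).
T_J = -D⁻¹(L+U): T[3,1] = -(1)/(11) = -0.0909; T[3,3] = 0.
  T[0,:] = [+0.0000 -0.0625 -0.0938 +0.1875 -0.1250]
  T[1,:] = [+0.0952 +0.0000 +0.1905 +0.0476 +0.1429]
  T[2,:] = [+0.1200 -0.1200 +0.0000 -0.1600 +0.0800]
  T[3,:] = [+0.4545 -0.0909 -0.1818 +0.0000 +0.4545]
  T[4,:] = [+0.1277 +0.1277 -0.1064 +0.1064 +0.0000]
moduli |λ_i(T)| = 0.4075, 0.2767, 0.2767, 0.1530, 0.1530.
ρ = 0.4075; 0.4075 < 1 ⇒ converges.

yes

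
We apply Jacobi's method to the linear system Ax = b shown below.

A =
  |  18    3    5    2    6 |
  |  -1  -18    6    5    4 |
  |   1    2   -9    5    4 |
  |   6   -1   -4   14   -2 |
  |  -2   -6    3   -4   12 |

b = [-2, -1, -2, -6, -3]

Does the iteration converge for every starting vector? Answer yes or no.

Diagonal D = diag(18, -18, -9, 14, 12); L, U strict lower/upper.
T_J = -D⁻¹(L+U): T[1,2] = -(6)/(-18) = +0.3333; T[1,1] = 0.
  T[0,:] = [+0.0000  -0.1667  -0.2778  -0.1111  -0.3333]
  T[1,:] = [-0.0556  +0.0000  +0.3333  +0.2778  +0.2222]
  T[2,:] = [+0.1111  +0.2222  +0.0000  +0.5556  +0.4444]
  T[3,:] = [-0.4286  +0.0714  +0.2857  +0.0000  +0.1429]
  T[4,:] = [+0.1667  +0.5000  -0.2500  +0.3333  +0.0000]
eigenvalue magnitudes: 0.8242, 0.4747, 0.4747, 0.2195, 0.2195.
ρ = 0.8242; 0.8242 < 1: convergent.

yes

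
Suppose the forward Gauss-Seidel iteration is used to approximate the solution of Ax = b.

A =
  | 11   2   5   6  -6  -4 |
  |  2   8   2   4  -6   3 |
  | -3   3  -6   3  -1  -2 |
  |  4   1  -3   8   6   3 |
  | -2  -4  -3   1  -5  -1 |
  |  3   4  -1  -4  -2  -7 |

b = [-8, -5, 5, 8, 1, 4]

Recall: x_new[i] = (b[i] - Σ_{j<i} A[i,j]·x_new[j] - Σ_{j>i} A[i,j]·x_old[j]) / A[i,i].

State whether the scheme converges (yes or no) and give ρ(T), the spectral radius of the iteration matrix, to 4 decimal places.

Let D = diag(11, 8, -6, 8, -5, -7); L, U the strict triangles.
Gauss-Seidel: T = -(D+L)⁻¹U, row 0 first, T[0,5] = -(-4)/(11) = +0.3636; later rows by forward substitution.
  T[0,:] = [+0.0000  -0.1818  -0.4545  -0.5455  +0.5455  +0.3636]
  T[1,:] = [+0.0000  +0.0455  -0.1364  -0.3636  +0.6136  -0.4659]
  T[2,:] = [+0.0000  +0.1136  +0.1591  +0.5909  -0.1326  -0.7481]
  T[3,:] = [+0.0000  +0.1278  +0.3040  +0.5398  -1.1491  -0.7791]
  T[4,:] = [+0.0000  -0.0062  +0.2563  +0.2625  -0.8594  +0.3203]
  T[5,:] = [+0.0000  -0.1394  -0.5424  -0.9094  +1.5055  +0.3502]
|roots of det(T-λI)|: 1.5952, 1.2210, 0.1758, 0.0653, 0.0653, 0.0000.
spectral radius ρ = 1.5952; 1.5952 > 1: divergent.

no, ρ = 1.5952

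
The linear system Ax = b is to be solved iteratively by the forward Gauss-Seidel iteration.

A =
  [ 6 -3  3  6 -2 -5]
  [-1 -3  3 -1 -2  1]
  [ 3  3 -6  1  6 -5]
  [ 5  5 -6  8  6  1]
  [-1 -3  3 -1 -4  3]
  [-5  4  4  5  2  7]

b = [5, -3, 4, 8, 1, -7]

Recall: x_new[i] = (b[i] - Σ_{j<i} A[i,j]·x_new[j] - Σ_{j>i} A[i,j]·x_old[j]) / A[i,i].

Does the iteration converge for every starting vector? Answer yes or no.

no

Write A = D+L+U with D = diag(6, -3, -6, 8, -4, 7).
Gauss-Seidel: T = -(D+L)⁻¹U, row 0 first, T[0,5] = -(-5)/(6) = +0.8333; later rows by forward substitution.
  T[0,:] = [+0.0000 +0.5000 -0.5000 -1.0000 +0.3333 +0.8333]
  T[1,:] = [+0.0000 -0.1667 +1.1667 -0.0000 -0.7778 +0.0556]
  T[2,:] = [+0.0000 +0.1667 +0.3333 -0.3333 +0.7778 -0.3889]
  T[3,:] = [+0.0000 -0.0833 -0.1667 +0.3750 +0.1111 -0.9722]
  T[4,:] = [+0.0000 +0.1458 -0.4583 -0.0937 +1.0556 +0.4514]
  T[5,:] = [+0.0000 +0.3750 -0.9643 -0.7649 -0.1429 +1.3512]
|λ(T)| sorted: 1.4679, 1.1154, 1.1154, 0.7187, 0.0255, 0.0000.
ρ = 1.4679; 1.4679 > 1 ⇒ diverges.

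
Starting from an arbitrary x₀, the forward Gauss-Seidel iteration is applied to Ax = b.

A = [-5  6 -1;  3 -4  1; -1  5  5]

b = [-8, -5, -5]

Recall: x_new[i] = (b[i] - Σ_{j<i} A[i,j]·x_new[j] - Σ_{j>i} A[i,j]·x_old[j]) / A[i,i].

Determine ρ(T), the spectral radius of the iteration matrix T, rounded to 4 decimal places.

0.8321

Write A = D+L+U with D = diag(-5, -4, 5).
GS T = -(D+L)⁻¹U: row 0 first, T[0,2] = -(-1)/(-5) = -0.2000; later rows by forward substitution.
  T[0,:] = [+0.0000 +1.2000 -0.2000]
  T[1,:] = [+0.0000 +0.9000 +0.1000]
  T[2,:] = [+0.0000 -0.6600 -0.1400]
|λ(T)| sorted: 0.8321, 0.0721, 0.0000.
ρ = 0.8321; 0.8321 < 1: convergent.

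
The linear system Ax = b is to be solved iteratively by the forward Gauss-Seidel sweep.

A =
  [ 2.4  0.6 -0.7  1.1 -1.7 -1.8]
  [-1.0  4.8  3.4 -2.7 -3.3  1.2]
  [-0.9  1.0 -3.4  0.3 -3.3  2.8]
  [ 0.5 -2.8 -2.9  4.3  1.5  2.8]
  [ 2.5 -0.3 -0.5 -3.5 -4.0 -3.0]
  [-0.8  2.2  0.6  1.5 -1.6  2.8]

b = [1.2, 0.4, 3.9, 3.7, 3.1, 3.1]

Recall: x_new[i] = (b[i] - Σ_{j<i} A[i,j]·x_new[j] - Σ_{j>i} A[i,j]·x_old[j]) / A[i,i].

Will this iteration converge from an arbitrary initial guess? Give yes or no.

A = D + L + U where D = diag(2.4, 4.8, -3.4, 4.3, -4, 2.8).
T_GS = -(D+L)⁻¹U: row 0 first, T[0,3] = -(1.1)/(2.4) = -0.4583; later rows by forward substitution.
  T[0,:] = [+0.0000, -0.2500, +0.2917, -0.4583, +0.7083, +0.7500]
  T[1,:] = [+0.0000, -0.0521, -0.6476, +0.4670, +0.8351, -0.0937]
  T[2,:] = [+0.0000, +0.0509, -0.2677, +0.3469, -0.9125, +0.5974]
  T[3,:] = [+0.0000, +0.0295, -0.6361, +0.5914, -0.5028, -0.3965]
  T[4,:] = [+0.0000, -0.1845, +0.8209, -0.8823, +0.9341, -0.0020]
  T[5,:] = [+0.0000, -0.1626, +1.4594, -1.3932, +0.5449, +0.3712]
moduli |λ_i(T)| = 1.4814, 0.6499, 0.5395, 0.0555, 0.0405, 0.0000.
spectral radius ρ = 1.4814; 1.4814 > 1 ⇒ diverges.

no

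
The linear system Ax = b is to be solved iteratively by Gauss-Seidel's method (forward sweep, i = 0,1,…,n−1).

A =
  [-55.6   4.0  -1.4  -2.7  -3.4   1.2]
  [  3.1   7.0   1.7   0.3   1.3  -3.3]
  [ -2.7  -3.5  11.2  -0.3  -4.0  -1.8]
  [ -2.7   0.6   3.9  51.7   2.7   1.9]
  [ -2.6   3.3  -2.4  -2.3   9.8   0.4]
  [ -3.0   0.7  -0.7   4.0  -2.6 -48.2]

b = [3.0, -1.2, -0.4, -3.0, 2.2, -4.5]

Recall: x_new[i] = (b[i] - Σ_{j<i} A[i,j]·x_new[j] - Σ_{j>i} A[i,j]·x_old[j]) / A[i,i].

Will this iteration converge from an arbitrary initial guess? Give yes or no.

yes

Write A = D+L+U with D = diag(-55.6, 7, 11.2, 51.7, 9.8, -48.2).
T_GS = -(D+L)⁻¹U: row 0 first, T[0,3] = -(-2.7)/(-55.6) = -0.0486; later rows by forward substitution.
  T[0,:] = [+0.0000, +0.0719, -0.0252, -0.0486, -0.0612, +0.0216]
  T[1,:] = [+0.0000, -0.0319, -0.2317, -0.0214, -0.1586, +0.4619]
  T[2,:] = [+0.0000, +0.0074, -0.0785, +0.0084, +0.2928, +0.3103]
  T[3,:] = [+0.0000, +0.0036, +0.0073, -0.0029, -0.0757, -0.0644]
  T[4,:] = [+0.0000, +0.0325, +0.0538, -0.0043, +0.0911, -0.1297]
  T[5,:] = [+0.0000, -0.0065, -0.0030, +0.0026, -0.0139, +0.0025]
eigenvalue magnitudes: 0.1617, 0.0974, 0.0974, 0.0104, 0.0039, 0.0000.
ρ(T) = max|λ| = 0.1617; 0.1617 < 1, so it converges for any x₀.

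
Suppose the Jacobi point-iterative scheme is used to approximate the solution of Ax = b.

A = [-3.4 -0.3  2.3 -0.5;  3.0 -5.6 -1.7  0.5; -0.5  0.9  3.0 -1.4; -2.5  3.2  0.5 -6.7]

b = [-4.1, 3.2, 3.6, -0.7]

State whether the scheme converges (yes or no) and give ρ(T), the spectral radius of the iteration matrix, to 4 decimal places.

Write A = D+L+U with D = diag(-3.4, -5.6, 3, -6.7).
Jacobi: T = -D⁻¹(L+U), T[2,0] = -(-0.5)/(3) = +0.1667; T[2,2] = 0.
  T[0,:] = [+0.0000, -0.0882, +0.6765, -0.1471]
  T[1,:] = [+0.5357, +0.0000, -0.3036, +0.0893]
  T[2,:] = [+0.1667, -0.3000, +0.0000, +0.4667]
  T[3,:] = [-0.3731, +0.4776, +0.0746, +0.0000]
|λ(T)| sorted: 0.8761, 0.5537, 0.5537, 0.2976.
ρ(T) = max|λ| = 0.8761; 0.8761 < 1: convergent.

yes, ρ = 0.8761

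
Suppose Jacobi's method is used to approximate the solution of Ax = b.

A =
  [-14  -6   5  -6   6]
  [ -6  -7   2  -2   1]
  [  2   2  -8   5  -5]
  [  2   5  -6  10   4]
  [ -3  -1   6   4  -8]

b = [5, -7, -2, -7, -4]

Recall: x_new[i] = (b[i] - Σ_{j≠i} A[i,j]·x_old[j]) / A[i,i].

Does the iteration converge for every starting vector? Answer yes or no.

no

Diagonal D = diag(-14, -7, -8, 10, -8); L, U strict lower/upper.
T_J = -D⁻¹(L+U): T[2,4] = -(-5)/(-8) = -0.6250; T[2,2] = 0.
  T[0,:] = [+0.0000, -0.4286, +0.3571, -0.4286, +0.4286]
  T[1,:] = [-0.8571, +0.0000, +0.2857, -0.2857, +0.1429]
  T[2,:] = [+0.2500, +0.2500, +0.0000, +0.6250, -0.6250]
  T[3,:] = [-0.2000, -0.5000, +0.6000, +0.0000, -0.4000]
  T[4,:] = [-0.3750, -0.1250, +0.7500, +0.5000, +0.0000]
|λ(T)| sorted: 1.1833, 0.8526, 0.8526, 0.5984, 0.0763.
ρ = 1.1833; 1.1833 > 1 ⇒ diverges.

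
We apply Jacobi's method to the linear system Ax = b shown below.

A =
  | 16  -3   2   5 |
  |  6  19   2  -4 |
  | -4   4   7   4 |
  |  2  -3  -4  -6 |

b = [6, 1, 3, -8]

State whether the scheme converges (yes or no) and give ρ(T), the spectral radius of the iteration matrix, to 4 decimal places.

Diagonal D = diag(16, 19, 7, -6); L, U strict lower/upper.
Jacobi T = -D⁻¹(L+U): T[3,2] = -(-4)/(-6) = -0.6667; T[3,3] = 0.
  T[0,:] = [+0.0000  +0.1875  -0.1250  -0.3125]
  T[1,:] = [-0.3158  +0.0000  -0.1053  +0.2105]
  T[2,:] = [+0.5714  -0.5714  +0.0000  -0.5714]
  T[3,:] = [+0.3333  -0.5000  -0.6667  +0.0000]
eigenvalue magnitudes: 0.6484, 0.4669, 0.4669, 0.3856.
ρ = 0.6484; 0.6484 < 1: convergent.

yes, ρ = 0.6484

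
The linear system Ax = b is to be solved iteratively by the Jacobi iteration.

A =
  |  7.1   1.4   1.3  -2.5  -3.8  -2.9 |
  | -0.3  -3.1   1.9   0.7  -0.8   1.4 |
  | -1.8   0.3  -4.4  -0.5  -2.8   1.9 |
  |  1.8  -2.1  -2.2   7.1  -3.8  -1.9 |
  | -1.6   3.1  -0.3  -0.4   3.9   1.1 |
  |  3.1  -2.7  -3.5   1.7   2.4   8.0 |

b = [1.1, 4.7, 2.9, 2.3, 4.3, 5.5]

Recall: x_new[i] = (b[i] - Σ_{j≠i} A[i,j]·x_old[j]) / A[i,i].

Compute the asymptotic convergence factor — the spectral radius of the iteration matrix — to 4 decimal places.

1.2250

Write A = D+L+U with D = diag(7.1, -3.1, -4.4, 7.1, 3.9, 8).
Jacobi T = -D⁻¹(L+U): T[1,0] = -(-0.3)/(-3.1) = -0.0968; T[1,1] = 0.
  T[0,:] = [+0.0000, -0.1972, -0.1831, +0.3521, +0.5352, +0.4085]
  T[1,:] = [-0.0968, +0.0000, +0.6129, +0.2258, -0.2581, +0.4516]
  T[2,:] = [-0.4091, +0.0682, +0.0000, -0.1136, -0.6364, +0.4318]
  T[3,:] = [-0.2535, +0.2958, +0.3099, +0.0000, +0.5352, +0.2676]
  T[4,:] = [+0.4103, -0.7949, +0.0769, +0.1026, +0.0000, -0.2821]
  T[5,:] = [-0.3875, +0.3375, +0.4375, -0.2125, -0.3000, +0.0000]
eigenvalue magnitudes: 1.2250, 0.7159, 0.7159, 0.5525, 0.5525, 0.0887.
ρ(T) = max|λ| = 1.2250; 1.2250 > 1 ⇒ diverges.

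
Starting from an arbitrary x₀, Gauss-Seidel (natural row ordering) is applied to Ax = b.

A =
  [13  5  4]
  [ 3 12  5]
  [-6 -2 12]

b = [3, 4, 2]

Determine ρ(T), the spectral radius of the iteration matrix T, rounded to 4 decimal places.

0.3459

A = D + L + U where D = diag(13, 12, 12).
GS T = -(D+L)⁻¹U: row 0 first, T[0,1] = -(5)/(13) = -0.3846; later rows by forward substitution.
  T[0,:] = [+0.0000, -0.3846, -0.3077]
  T[1,:] = [+0.0000, +0.0962, -0.3397]
  T[2,:] = [+0.0000, -0.1763, -0.2105]
eigenvalue magnitudes: 0.3459, 0.2316, 0.0000.
ρ = 0.3459; 0.3459 < 1, so it converges for any x₀.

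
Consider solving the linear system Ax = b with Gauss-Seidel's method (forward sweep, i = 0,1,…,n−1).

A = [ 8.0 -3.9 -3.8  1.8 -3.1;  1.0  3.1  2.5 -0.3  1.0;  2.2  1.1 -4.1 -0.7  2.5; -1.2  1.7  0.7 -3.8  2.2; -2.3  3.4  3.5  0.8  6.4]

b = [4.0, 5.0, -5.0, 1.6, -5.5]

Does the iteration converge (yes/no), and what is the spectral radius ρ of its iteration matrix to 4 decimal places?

Write A = D+L+U with D = diag(8, 3.1, -4.1, -3.8, 6.4).
T_GS = -(D+L)⁻¹U: row 0 first, T[0,3] = -(1.8)/(8) = -0.2250; later rows by forward substitution.
  T[0,:] = [+0.0000  +0.4875  +0.4750  -0.2250  +0.3875]
  T[1,:] = [+0.0000  -0.1573  -0.9597  +0.1694  -0.4476]
  T[2,:] = [+0.0000  +0.2194  -0.0026  -0.2460  +0.6976]
  T[3,:] = [+0.0000  -0.1839  -0.5798  +0.1015  +0.3849]
  T[4,:] = [+0.0000  +0.1617  +0.7544  -0.0490  -0.0526]
|roots of det(T-λI)|: 0.8491, 0.4800, 0.4800, 0.0714, 0.0000.
ρ(T) = max|λ| = 0.8491; 0.8491 < 1 ⇒ converges.

yes, ρ = 0.8491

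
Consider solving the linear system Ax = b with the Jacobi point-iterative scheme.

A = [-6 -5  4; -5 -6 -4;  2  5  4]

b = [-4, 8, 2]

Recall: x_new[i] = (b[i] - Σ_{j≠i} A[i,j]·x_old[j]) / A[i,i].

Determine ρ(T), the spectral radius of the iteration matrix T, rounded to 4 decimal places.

Diagonal D = diag(-6, -6, 4); L, U strict lower/upper.
Jacobi: T = -D⁻¹(L+U), T[1,0] = -(-5)/(-6) = -0.8333; T[1,1] = 0.
  T[0,:] = [+0.0000  -0.8333  +0.6667]
  T[1,:] = [-0.8333  +0.0000  -0.6667]
  T[2,:] = [-0.5000  -1.2500  +0.0000]
moduli |λ_i(T)| = 1.2374, 0.8333, 0.4041.
ρ = 1.2374; 1.2374 > 1 ⇒ diverges.

1.2374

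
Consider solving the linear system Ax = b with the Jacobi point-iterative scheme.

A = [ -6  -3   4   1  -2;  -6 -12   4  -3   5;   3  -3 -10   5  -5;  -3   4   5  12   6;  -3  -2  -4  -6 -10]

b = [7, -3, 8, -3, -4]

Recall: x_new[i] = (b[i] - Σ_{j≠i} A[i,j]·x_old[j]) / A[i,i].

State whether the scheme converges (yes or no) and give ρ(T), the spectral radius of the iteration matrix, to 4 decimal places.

Write A = D+L+U with D = diag(-6, -12, -10, 12, -10).
Jacobi T = -D⁻¹(L+U): T[2,3] = -(5)/(-10) = +0.5000; T[2,2] = 0.
  T[0,:] = [+0.0000 -0.5000 +0.6667 +0.1667 -0.3333]
  T[1,:] = [-0.5000 +0.0000 +0.3333 -0.2500 +0.4167]
  T[2,:] = [+0.3000 -0.3000 +0.0000 +0.5000 -0.5000]
  T[3,:] = [+0.2500 -0.3333 -0.4167 +0.0000 -0.5000]
  T[4,:] = [-0.3000 -0.2000 -0.4000 -0.6000 +0.0000]
eigenvalue magnitudes: 1.1211, 0.4862, 0.3785, 0.3785, 0.0360.
ρ = 1.1211; 1.1211 > 1: divergent.

no, ρ = 1.1211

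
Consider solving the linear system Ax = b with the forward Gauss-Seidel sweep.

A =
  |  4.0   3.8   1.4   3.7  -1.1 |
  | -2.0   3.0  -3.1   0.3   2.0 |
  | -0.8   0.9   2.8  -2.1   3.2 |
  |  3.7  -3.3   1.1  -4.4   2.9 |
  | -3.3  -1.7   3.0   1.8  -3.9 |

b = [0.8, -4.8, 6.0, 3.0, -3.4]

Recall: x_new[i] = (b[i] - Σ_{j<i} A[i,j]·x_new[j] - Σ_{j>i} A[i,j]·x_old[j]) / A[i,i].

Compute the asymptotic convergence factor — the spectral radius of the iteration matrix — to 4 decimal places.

1.5714

Split A = D + L + U, D = diag(4, 3, 2.8, -4.4, -3.9).
Gauss-Seidel: T = -(D+L)⁻¹U, row 0 first, T[0,3] = -(3.7)/(4) = -0.9250; later rows by forward substitution.
  T[0,:] = [+0.0000, -0.9500, -0.3500, -0.9250, +0.2750]
  T[1,:] = [+0.0000, -0.6333, +0.8000, -0.7167, -0.4833]
  T[2,:] = [+0.0000, -0.0679, -0.3571, +0.7161, -0.9089]
  T[3,:] = [+0.0000, -0.3408, -0.9836, -0.0613, +1.0256]
  T[4,:] = [+0.0000, +0.8704, -0.7813, +1.6176, -0.2478]
|λ(T)| sorted: 1.5714, 0.9962, 0.5121, 0.5121, 0.0000.
spectral radius ρ = 1.5714; 1.5714 > 1: divergent.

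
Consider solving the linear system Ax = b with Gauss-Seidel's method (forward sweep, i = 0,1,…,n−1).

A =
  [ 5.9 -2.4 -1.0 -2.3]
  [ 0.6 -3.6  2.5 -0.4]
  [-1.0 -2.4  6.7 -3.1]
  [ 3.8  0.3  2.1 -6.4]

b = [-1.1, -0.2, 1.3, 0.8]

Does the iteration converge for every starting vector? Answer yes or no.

yes

A = D + L + U where D = diag(5.9, -3.6, 6.7, -6.4).
Gauss-Seidel: T = -(D+L)⁻¹U, row 0 first, T[0,1] = -(-2.4)/(5.9) = +0.4068; later rows by forward substitution.
  T[0,:] = [+0.0000  +0.4068  +0.1695  +0.3898]
  T[1,:] = [+0.0000  +0.0678  +0.7227  -0.0461]
  T[2,:] = [+0.0000  +0.0850  +0.2842  +0.5043]
  T[3,:] = [+0.0000  +0.2726  +0.2278  +0.3948]
|λ(T)| sorted: 0.8585, 0.3007, 0.3007, 0.0000.
spectral radius ρ = 0.8585; 0.8585 < 1: convergent.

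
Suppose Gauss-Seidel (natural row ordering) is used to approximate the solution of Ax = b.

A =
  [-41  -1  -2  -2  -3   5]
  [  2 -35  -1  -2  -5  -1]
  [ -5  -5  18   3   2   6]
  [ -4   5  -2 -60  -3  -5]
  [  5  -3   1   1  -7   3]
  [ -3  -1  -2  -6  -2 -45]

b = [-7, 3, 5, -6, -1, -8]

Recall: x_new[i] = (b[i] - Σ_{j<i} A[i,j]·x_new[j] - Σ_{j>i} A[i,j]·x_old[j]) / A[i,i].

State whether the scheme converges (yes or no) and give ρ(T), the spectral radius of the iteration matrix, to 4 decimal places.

yes, ρ = 0.1702

Split A = D + L + U, D = diag(-41, -35, 18, -60, -7, -45).
Gauss-Seidel: T = -(D+L)⁻¹U, row 0 first, T[0,3] = -(-2)/(-41) = -0.0488; later rows by forward substitution.
  T[0,:] = [+0.0000  -0.0244  -0.0488  -0.0488  -0.0732  +0.1220]
  T[1,:] = [+0.0000  -0.0014  -0.0314  -0.0599  -0.1470  -0.0216]
  T[2,:] = [+0.0000  -0.0072  -0.0223  -0.1969  -0.1723  -0.3055]
  T[3,:] = [+0.0000  +0.0017  +0.0014  +0.0048  -0.0516  -0.0831]
  T[4,:] = [+0.0000  -0.0176  -0.0244  -0.0366  -0.0212  +0.4694]
  T[5,:] = [+0.0000  +0.0025  +0.0058  +0.0143  +0.0236  -0.0039]
|eigenvalues of T|: 0.1702, 0.0774, 0.0346, 0.0346, 0.0105, 0.0000.
ρ(T) = max|λ| = 0.1702; 0.1702 < 1 ⇒ converges.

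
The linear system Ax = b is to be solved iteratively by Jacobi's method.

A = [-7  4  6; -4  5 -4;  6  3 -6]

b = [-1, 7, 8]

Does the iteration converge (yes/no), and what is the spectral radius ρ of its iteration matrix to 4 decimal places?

no, ρ = 1.4993

Let D = diag(-7, 5, -6); L, U the strict triangles.
Jacobi: T = -D⁻¹(L+U), T[0,2] = -(6)/(-7) = +0.8571; T[0,0] = 0.
  T[0,:] = [+0.0000 +0.5714 +0.8571]
  T[1,:] = [+0.8000 +0.0000 +0.8000]
  T[2,:] = [+1.0000 +0.5000 +0.0000]
|roots of det(T-λI)|: 1.4993, 0.9181, 0.5812.
ρ = 1.4993; 1.4993 > 1, so it fails to converge.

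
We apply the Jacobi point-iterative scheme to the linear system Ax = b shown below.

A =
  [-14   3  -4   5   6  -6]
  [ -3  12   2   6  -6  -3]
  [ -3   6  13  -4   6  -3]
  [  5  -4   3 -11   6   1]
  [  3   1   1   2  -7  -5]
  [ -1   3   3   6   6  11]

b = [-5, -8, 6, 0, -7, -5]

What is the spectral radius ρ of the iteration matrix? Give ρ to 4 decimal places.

1.1288

Split A = D + L + U, D = diag(-14, 12, 13, -11, -7, 11).
Jacobi: T = -D⁻¹(L+U), T[4,0] = -(3)/(-7) = +0.4286; T[4,4] = 0.
  T[0,:] = [+0.0000 +0.2143 -0.2857 +0.3571 +0.4286 -0.4286]
  T[1,:] = [+0.2500 +0.0000 -0.1667 -0.5000 +0.5000 +0.2500]
  T[2,:] = [+0.2308 -0.4615 +0.0000 +0.3077 -0.4615 +0.2308]
  T[3,:] = [+0.4545 -0.3636 +0.2727 +0.0000 +0.5455 +0.0909]
  T[4,:] = [+0.4286 +0.1429 +0.1429 +0.2857 +0.0000 -0.7143]
  T[5,:] = [+0.0909 -0.2727 -0.2727 -0.5455 -0.5455 +0.0000]
eigenvalue magnitudes: 1.1288, 0.8127, 0.8127, 0.5807, 0.3718, 0.3718.
spectral radius ρ = 1.1288; 1.1288 > 1 ⇒ diverges.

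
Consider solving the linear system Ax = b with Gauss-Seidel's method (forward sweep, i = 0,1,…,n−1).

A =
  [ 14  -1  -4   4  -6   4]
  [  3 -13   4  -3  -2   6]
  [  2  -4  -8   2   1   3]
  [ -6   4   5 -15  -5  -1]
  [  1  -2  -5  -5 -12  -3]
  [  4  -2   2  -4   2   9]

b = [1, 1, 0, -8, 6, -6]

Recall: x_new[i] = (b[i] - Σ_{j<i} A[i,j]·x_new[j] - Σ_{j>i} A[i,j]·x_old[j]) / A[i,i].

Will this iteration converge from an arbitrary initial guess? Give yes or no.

Write A = D+L+U with D = diag(14, -13, -8, -15, -12, 9).
Gauss-Seidel: T = -(D+L)⁻¹U, row 0 first, T[0,5] = -(4)/(14) = -0.2857; later rows by forward substitution.
  T[0,:] = [+0.0000 +0.0714 +0.2857 -0.2857 +0.4286 -0.2857]
  T[1,:] = [+0.0000 +0.0165 +0.3736 -0.2967 -0.0549 +0.3956]
  T[2,:] = [+0.0000 +0.0096 -0.1154 +0.3269 +0.2596 +0.1058]
  T[3,:] = [+0.0000 -0.0210 -0.0531 +0.1441 -0.4329 +0.1884]
  T[4,:] = [+0.0000 +0.0079 +0.0317 -0.1706 +0.1171 -0.4623]
  T[5,:] = [+0.0000 -0.0413 -0.0490 +0.0904 -0.4788 +0.3778]
moduli |λ_i(T)| = 0.8249, 0.3142, 0.0942, 0.0942, 0.0885, 0.0000.
ρ = 0.8249; 0.8249 < 1: convergent.

yes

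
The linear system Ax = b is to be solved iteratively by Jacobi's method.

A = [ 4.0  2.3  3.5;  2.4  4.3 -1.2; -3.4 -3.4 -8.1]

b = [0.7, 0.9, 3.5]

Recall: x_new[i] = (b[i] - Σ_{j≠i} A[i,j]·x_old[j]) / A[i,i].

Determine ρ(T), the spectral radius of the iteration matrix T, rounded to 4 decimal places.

A = D + L + U where D = diag(4, 4.3, -8.1).
Jacobi T = -D⁻¹(L+U): T[2,1] = -(-3.4)/(-8.1) = -0.4198; T[2,2] = 0.
  T[0,:] = [+0.0000, -0.5750, -0.8750]
  T[1,:] = [-0.5581, +0.0000, +0.2791]
  T[2,:] = [-0.4198, -0.4198, +0.0000]
eigenvalue magnitudes: 0.8555, 0.5765, 0.2791.
ρ(T) = max|λ| = 0.8555; 0.8555 < 1, so it converges for any x₀.

0.8555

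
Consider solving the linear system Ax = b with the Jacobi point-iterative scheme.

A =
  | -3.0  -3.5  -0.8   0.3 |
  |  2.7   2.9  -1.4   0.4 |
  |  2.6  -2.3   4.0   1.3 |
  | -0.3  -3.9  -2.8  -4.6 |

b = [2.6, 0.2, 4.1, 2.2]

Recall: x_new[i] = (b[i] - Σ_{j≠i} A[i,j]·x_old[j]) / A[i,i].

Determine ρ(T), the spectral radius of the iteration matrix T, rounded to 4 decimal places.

Split A = D + L + U, D = diag(-3, 2.9, 4, -4.6).
T_J = -D⁻¹(L+U): T[1,2] = -(-1.4)/(2.9) = +0.4828; T[1,1] = 0.
  T[0,:] = [+0.0000 -1.1667 -0.2667 +0.1000]
  T[1,:] = [-0.9310 +0.0000 +0.4828 -0.1379]
  T[2,:] = [-0.6500 +0.5750 +0.0000 -0.3250]
  T[3,:] = [-0.0652 -0.8478 -0.6087 +0.0000]
|eigenvalues of T|: 1.5296, 0.9977, 0.5931, 0.0612.
spectral radius ρ = 1.5296; 1.5296 > 1, so it fails to converge.

1.5296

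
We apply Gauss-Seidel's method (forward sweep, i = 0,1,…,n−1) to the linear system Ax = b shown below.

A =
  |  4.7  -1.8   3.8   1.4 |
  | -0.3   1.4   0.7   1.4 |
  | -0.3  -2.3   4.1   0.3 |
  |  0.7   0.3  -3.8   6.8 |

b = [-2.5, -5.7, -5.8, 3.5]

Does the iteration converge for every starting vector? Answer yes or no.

yes

Diagonal D = diag(4.7, 1.4, 4.1, 6.8); L, U strict lower/upper.
GS T = -(D+L)⁻¹U: row 0 first, T[0,1] = -(-1.8)/(4.7) = +0.3830; later rows by forward substitution.
  T[0,:] = [+0.0000  +0.3830  -0.8085  -0.2979]
  T[1,:] = [+0.0000  +0.0821  -0.6733  -1.0638]
  T[2,:] = [+0.0000  +0.0741  -0.4368  -0.6917]
  T[3,:] = [+0.0000  -0.0017  -0.1312  -0.3090]
|λ(T)| sorted: 0.6171, 0.0483, 0.0483, 0.0000.
ρ(T) = max|λ| = 0.6171; 0.6171 < 1, so it converges for any x₀.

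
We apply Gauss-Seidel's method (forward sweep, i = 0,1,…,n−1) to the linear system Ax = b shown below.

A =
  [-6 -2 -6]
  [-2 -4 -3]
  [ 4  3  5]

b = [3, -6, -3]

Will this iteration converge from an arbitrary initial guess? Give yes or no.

yes

Diagonal D = diag(-6, -4, 5); L, U strict lower/upper.
GS T = -(D+L)⁻¹U: row 0 first, T[0,2] = -(-6)/(-6) = -1.0000; later rows by forward substitution.
  T[0,:] = [+0.0000, -0.3333, -1.0000]
  T[1,:] = [+0.0000, +0.1667, -0.2500]
  T[2,:] = [+0.0000, +0.1667, +0.9500]
|roots of det(T-λI)|: 0.8926, 0.2241, 0.0000.
ρ = 0.8926; 0.8926 < 1, so it converges for any x₀.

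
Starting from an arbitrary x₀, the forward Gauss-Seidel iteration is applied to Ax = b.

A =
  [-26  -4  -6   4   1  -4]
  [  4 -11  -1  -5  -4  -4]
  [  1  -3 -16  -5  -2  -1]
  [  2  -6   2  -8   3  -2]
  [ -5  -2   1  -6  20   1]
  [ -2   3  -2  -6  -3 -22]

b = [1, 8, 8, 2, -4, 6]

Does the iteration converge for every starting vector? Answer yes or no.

A = D + L + U where D = diag(-26, -11, -16, -8, 20, -22).
GS T = -(D+L)⁻¹U: row 0 first, T[0,2] = -(-6)/(-26) = -0.2308; later rows by forward substitution.
  T[0,:] = [+0.0000  -0.1538  -0.2308  +0.1538  +0.0385  -0.1538]
  T[1,:] = [+0.0000  -0.0559  -0.1748  -0.3986  -0.3497  -0.4196]
  T[2,:] = [+0.0000  +0.0009  +0.0184  -0.2281  -0.0570  +0.0066]
  T[3,:] = [+0.0000  +0.0037  +0.0780  +0.2804  +0.6326  +0.0279]
  T[4,:] = [+0.0000  -0.0430  -0.0527  +0.0941  +0.1673  -0.1224]
  T[5,:] = [+0.0000  +0.0111  -0.0186  -0.1369  -0.2413  -0.0347]
|λ(T)| sorted: 0.5505, 0.1766, 0.1766, 0.0254, 0.0170, 0.0000.
ρ = 0.5505; 0.5505 < 1: convergent.

yes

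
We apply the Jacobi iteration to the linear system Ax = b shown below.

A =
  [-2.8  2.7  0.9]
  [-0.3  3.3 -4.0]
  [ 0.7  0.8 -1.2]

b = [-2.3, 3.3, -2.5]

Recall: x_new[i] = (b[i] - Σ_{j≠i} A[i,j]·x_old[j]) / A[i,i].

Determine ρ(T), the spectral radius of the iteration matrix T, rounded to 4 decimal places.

1.2776

A = D + L + U where D = diag(-2.8, 3.3, -1.2).
Jacobi T = -D⁻¹(L+U): T[1,0] = -(-0.3)/(3.3) = +0.0909; T[1,1] = 0.
  T[0,:] = [+0.0000 +0.9643 +0.3214]
  T[1,:] = [+0.0909 +0.0000 +1.2121]
  T[2,:] = [+0.5833 +0.6667 +0.0000]
|eigenvalues of T|: 1.2776, 0.7409, 0.7409.
spectral radius ρ = 1.2776; 1.2776 > 1: divergent.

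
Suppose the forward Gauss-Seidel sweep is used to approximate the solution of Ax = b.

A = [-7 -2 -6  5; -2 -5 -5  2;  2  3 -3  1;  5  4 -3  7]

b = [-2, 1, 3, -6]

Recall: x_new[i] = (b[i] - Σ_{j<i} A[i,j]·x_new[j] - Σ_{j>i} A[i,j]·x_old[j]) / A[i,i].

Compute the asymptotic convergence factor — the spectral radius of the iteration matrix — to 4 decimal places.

1.5903

Split A = D + L + U, D = diag(-7, -5, -3, 7).
GS T = -(D+L)⁻¹U: row 0 first, T[0,3] = -(5)/(-7) = +0.7143; later rows by forward substitution.
  T[0,:] = [+0.0000 -0.2857 -0.8571 +0.7143]
  T[1,:] = [+0.0000 +0.1143 -0.6571 +0.1143]
  T[2,:] = [+0.0000 -0.0762 -1.2286 +0.9238]
  T[3,:] = [+0.0000 +0.1061 +0.4612 -0.1796]
moduli |λ_i(T)| = 1.5903, 0.2068, 0.2068, 0.0000.
ρ = 1.5903; 1.5903 > 1 ⇒ diverges.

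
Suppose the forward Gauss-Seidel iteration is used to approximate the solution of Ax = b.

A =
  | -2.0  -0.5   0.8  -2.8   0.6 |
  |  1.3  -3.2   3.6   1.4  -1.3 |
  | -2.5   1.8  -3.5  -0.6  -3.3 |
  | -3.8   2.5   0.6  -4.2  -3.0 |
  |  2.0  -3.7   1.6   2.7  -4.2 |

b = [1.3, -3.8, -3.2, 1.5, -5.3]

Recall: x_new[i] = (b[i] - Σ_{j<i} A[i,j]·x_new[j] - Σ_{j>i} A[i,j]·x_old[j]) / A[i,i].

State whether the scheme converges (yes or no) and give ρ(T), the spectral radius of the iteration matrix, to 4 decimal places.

no, ρ = 1.4538

Write A = D+L+U with D = diag(-2, -3.2, -3.5, -4.2, -4.2).
Gauss-Seidel: T = -(D+L)⁻¹U, row 0 first, T[0,1] = -(-0.5)/(-2) = -0.2500; later rows by forward substitution.
  T[0,:] = [+0.0000  -0.2500  +0.4000  -1.4000  +0.3000]
  T[1,:] = [+0.0000  -0.1016  +1.2875  -0.1313  -0.2844]
  T[2,:] = [+0.0000  +0.1263  +0.3764  +0.7611  -1.3034]
  T[3,:] = [+0.0000  +0.1838  +0.4582  +1.2973  -1.3412]
  T[4,:] = [+0.0000  +0.1367  -0.5058  +0.5728  -0.9653]
|λ(T)| sorted: 1.4538, 1.1138, 0.3005, 0.0337, 0.0000.
ρ(T) = max|λ| = 1.4538; 1.4538 > 1, so it fails to converge.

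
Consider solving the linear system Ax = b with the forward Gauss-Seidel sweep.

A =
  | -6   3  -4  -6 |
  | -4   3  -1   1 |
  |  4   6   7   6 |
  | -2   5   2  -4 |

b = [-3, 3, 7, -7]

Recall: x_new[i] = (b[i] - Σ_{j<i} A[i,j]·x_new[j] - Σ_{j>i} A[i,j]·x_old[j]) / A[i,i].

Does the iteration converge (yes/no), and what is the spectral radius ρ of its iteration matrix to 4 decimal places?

Write A = D+L+U with D = diag(-6, 3, 7, -4).
T_GS = -(D+L)⁻¹U: row 0 first, T[0,3] = -(-6)/(-6) = -1.0000; later rows by forward substitution.
  T[0,:] = [+0.0000, +0.5000, -0.6667, -1.0000]
  T[1,:] = [+0.0000, +0.6667, -0.5556, -1.6667]
  T[2,:] = [+0.0000, -0.8571, +0.8571, +1.1429]
  T[3,:] = [+0.0000, +0.1548, +0.0675, -1.0119]
moduli |λ_i(T)| = 1.4312, 0.8614, 0.0579, 0.0000.
ρ(T) = max|λ| = 1.4312; 1.4312 > 1 ⇒ diverges.

no, ρ = 1.4312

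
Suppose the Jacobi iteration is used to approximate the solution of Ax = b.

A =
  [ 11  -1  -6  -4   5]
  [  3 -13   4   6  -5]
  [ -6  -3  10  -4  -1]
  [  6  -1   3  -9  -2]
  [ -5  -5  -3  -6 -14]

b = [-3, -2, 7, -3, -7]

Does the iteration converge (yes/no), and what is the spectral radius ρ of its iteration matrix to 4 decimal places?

no, ρ = 1.2936

Diagonal D = diag(11, -13, 10, -9, -14); L, U strict lower/upper.
Jacobi T = -D⁻¹(L+U): T[0,2] = -(-6)/(11) = +0.5455; T[0,0] = 0.
  T[0,:] = [+0.0000, +0.0909, +0.5455, +0.3636, -0.4545]
  T[1,:] = [+0.2308, +0.0000, +0.3077, +0.4615, -0.3846]
  T[2,:] = [+0.6000, +0.3000, +0.0000, +0.4000, +0.1000]
  T[3,:] = [+0.6667, -0.1111, +0.3333, +0.0000, -0.2222]
  T[4,:] = [-0.3571, -0.3571, -0.2143, -0.4286, +0.0000]
eigenvalue magnitudes: 1.2936, 0.6872, 0.3247, 0.3247, 0.0216.
spectral radius ρ = 1.2936; 1.2936 > 1, so it fails to converge.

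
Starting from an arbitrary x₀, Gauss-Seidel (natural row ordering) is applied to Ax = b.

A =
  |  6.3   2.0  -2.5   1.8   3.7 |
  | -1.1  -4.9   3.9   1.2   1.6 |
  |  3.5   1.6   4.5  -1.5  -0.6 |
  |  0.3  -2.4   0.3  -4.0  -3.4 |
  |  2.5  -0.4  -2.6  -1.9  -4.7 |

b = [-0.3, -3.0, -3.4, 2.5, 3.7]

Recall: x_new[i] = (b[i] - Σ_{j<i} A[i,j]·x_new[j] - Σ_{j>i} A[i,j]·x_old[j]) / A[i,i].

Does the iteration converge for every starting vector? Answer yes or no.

Let D = diag(6.3, -4.9, 4.5, -4, -4.7); L, U the strict triangles.
GS T = -(D+L)⁻¹U: row 0 first, T[0,1] = -(2)/(6.3) = -0.3175; later rows by forward substitution.
  T[0,:] = [+0.0000 -0.3175 +0.3968 -0.2857 -0.5873]
  T[1,:] = [+0.0000 +0.0713 +0.7068 +0.3090 +0.4584]
  T[2,:] = [+0.0000 +0.2216 -0.5600 +0.4457 +0.4271]
  T[3,:] = [+0.0000 -0.0500 -0.4363 -0.1734 -1.1370]
  T[4,:] = [+0.0000 -0.2773 +0.6371 -0.3547 -0.1280]
eigenvalue magnitudes: 1.1687, 0.3934, 0.2878, 0.2878, 0.0000.
ρ(T) = max|λ| = 1.1687; 1.1687 > 1, so it fails to converge.

no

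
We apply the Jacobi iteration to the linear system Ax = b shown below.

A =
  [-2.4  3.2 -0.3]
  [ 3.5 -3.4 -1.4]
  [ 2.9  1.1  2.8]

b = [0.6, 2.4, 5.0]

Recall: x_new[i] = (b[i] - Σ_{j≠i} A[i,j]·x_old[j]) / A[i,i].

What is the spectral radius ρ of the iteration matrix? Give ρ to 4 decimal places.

Split A = D + L + U, D = diag(-2.4, -3.4, 2.8).
Jacobi T = -D⁻¹(L+U): T[2,1] = -(1.1)/(2.8) = -0.3929; T[2,2] = 0.
  T[0,:] = [+0.0000  +1.3333  -0.1250]
  T[1,:] = [+1.0294  +0.0000  -0.4118]
  T[2,:] = [-1.0357  -0.3929  +0.0000]
moduli |λ_i(T)| = 1.4463, 1.0312, 0.4152.
ρ(T) = max|λ| = 1.4463; 1.4463 > 1: divergent.

1.4463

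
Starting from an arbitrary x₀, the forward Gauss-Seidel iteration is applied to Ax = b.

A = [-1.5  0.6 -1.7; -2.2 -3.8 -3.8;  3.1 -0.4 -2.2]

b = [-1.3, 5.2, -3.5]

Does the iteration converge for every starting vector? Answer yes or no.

no

Write A = D+L+U with D = diag(-1.5, -3.8, -2.2).
T_GS = -(D+L)⁻¹U: row 0 first, T[0,2] = -(-1.7)/(-1.5) = -1.1333; later rows by forward substitution.
  T[0,:] = [+0.0000, +0.4000, -1.1333]
  T[1,:] = [+0.0000, -0.2316, -0.3439]
  T[2,:] = [+0.0000, +0.6057, -1.5344]
eigenvalue magnitudes: 1.3479, 0.4182, 0.0000.
ρ(T) = max|λ| = 1.3479; 1.3479 > 1 ⇒ diverges.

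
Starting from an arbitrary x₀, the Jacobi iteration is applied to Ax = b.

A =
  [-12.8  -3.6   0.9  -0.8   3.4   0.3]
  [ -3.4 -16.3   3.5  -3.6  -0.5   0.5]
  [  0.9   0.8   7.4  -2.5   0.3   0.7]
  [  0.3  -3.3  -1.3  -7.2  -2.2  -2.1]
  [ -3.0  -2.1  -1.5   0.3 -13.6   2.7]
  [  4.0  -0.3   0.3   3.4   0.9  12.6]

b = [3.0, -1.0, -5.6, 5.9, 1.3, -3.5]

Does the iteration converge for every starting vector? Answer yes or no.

Diagonal D = diag(-12.8, -16.3, 7.4, -7.2, -13.6, 12.6); L, U strict lower/upper.
Jacobi: T = -D⁻¹(L+U), T[4,0] = -(-3)/(-13.6) = -0.2206; T[4,4] = 0.
  T[0,:] = [+0.0000  -0.2812  +0.0703  -0.0625  +0.2656  +0.0234]
  T[1,:] = [-0.2086  +0.0000  +0.2147  -0.2209  -0.0307  +0.0307]
  T[2,:] = [-0.1216  -0.1081  +0.0000  +0.3378  -0.0405  -0.0946]
  T[3,:] = [+0.0417  -0.4583  -0.1806  +0.0000  -0.3056  -0.2917]
  T[4,:] = [-0.2206  -0.1544  -0.1103  +0.0221  +0.0000  +0.1985]
  T[5,:] = [-0.3175  +0.0238  -0.0238  -0.2698  -0.0714  +0.0000]
moduli |λ_i(T)| = 0.5020, 0.4097, 0.4097, 0.4091, 0.4091, 0.1332.
ρ(T) = max|λ| = 0.5020; 0.5020 < 1 ⇒ converges.

yes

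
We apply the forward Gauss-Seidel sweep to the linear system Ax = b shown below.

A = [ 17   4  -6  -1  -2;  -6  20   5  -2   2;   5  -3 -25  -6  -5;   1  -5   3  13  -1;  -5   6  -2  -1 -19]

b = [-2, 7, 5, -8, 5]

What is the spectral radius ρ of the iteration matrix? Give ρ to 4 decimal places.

Diagonal D = diag(17, 20, -25, 13, -19); L, U strict lower/upper.
Gauss-Seidel: T = -(D+L)⁻¹U, row 0 first, T[0,3] = -(-1)/(17) = +0.0588; later rows by forward substitution.
  T[0,:] = [+0.0000  -0.2353  +0.3529  +0.0588  +0.1176]
  T[1,:] = [+0.0000  -0.0706  -0.1441  +0.1176  -0.0647]
  T[2,:] = [+0.0000  -0.0386  +0.0879  -0.2424  -0.1687]
  T[3,:] = [+0.0000  -0.0001  -0.1029  +0.0967  +0.0819]
  T[4,:] = [+0.0000  +0.0437  -0.1422  +0.0421  -0.0379]
moduli |λ_i(T)| = 0.3356, 0.1339, 0.0798, 0.0798, 0.0000.
ρ = 0.3356; 0.3356 < 1, so it converges for any x₀.

0.3356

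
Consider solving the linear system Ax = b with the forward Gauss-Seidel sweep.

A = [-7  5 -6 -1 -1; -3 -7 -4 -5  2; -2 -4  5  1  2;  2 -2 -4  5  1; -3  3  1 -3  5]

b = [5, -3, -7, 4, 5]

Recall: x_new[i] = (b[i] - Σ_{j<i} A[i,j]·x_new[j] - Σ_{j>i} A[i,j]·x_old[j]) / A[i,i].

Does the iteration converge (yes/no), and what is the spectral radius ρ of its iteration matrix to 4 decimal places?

no, ρ = 1.2923

Let D = diag(-7, -7, 5, 5, 5); L, U the strict triangles.
GS T = -(D+L)⁻¹U: row 0 first, T[0,4] = -(-1)/(-7) = -0.1429; later rows by forward substitution.
  T[0,:] = [+0.0000 +0.7143 -0.8571 -0.1429 -0.1429]
  T[1,:] = [+0.0000 -0.3061 -0.2041 -0.6531 +0.3469]
  T[2,:] = [+0.0000 +0.0408 -0.5061 -0.7796 -0.1796]
  T[3,:] = [+0.0000 -0.3755 -0.1437 -0.8278 -0.1478]
  T[4,:] = [+0.0000 +0.3788 -0.3768 -0.0346 -0.3466]
eigenvalue magnitudes: 1.2923, 0.7771, 0.0988, 0.0988, 0.0000.
ρ(T) = max|λ| = 1.2923; 1.2923 > 1: divergent.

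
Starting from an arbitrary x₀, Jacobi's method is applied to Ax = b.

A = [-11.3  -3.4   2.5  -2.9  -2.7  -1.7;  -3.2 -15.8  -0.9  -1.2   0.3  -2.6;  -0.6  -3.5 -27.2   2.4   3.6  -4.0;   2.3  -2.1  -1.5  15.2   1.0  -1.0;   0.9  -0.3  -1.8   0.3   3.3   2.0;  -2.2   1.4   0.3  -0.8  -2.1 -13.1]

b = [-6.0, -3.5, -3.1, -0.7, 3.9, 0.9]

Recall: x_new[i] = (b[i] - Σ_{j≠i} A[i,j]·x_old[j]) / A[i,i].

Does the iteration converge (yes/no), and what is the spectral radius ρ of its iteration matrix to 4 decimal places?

Diagonal D = diag(-11.3, -15.8, -27.2, 15.2, 3.3, -13.1); L, U strict lower/upper.
Jacobi: T = -D⁻¹(L+U), T[5,4] = -(-2.1)/(-13.1) = -0.1603; T[5,5] = 0.
  T[0,:] = [+0.0000, -0.3009, +0.2212, -0.2566, -0.2389, -0.1504]
  T[1,:] = [-0.2025, +0.0000, -0.0570, -0.0759, +0.0190, -0.1646]
  T[2,:] = [-0.0221, -0.1287, +0.0000, +0.0882, +0.1324, -0.1471]
  T[3,:] = [-0.1513, +0.1382, +0.0987, +0.0000, -0.0658, +0.0658]
  T[4,:] = [-0.2727, +0.0909, +0.5455, -0.0909, +0.0000, -0.6061]
  T[5,:] = [-0.1679, +0.1069, +0.0229, -0.0611, -0.1603, +0.0000]
|λ(T)| sorted: 0.5339, 0.4005, 0.3632, 0.2947, 0.1314, 0.0665.
ρ = 0.5339; 0.5339 < 1: convergent.

yes, ρ = 0.5339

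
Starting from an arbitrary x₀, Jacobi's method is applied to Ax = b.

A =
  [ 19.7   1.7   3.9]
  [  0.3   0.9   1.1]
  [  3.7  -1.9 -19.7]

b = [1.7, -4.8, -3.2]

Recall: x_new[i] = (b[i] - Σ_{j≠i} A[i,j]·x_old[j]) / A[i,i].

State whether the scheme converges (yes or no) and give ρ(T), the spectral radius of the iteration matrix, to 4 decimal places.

yes, ρ = 0.3805

Split A = D + L + U, D = diag(19.7, 0.9, -19.7).
T_J = -D⁻¹(L+U): T[1,0] = -(0.3)/(0.9) = -0.3333; T[1,1] = 0.
  T[0,:] = [+0.0000  -0.0863  -0.1980]
  T[1,:] = [-0.3333  +0.0000  -1.2222]
  T[2,:] = [+0.1878  -0.0964  +0.0000]
|λ(T)| sorted: 0.3805, 0.2197, 0.1608.
ρ(T) = max|λ| = 0.3805; 0.3805 < 1 ⇒ converges.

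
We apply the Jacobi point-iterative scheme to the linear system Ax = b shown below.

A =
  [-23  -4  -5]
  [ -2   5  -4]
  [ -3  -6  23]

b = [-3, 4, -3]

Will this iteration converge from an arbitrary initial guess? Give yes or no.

yes

Write A = D+L+U with D = diag(-23, 5, 23).
Jacobi T = -D⁻¹(L+U): T[1,2] = -(-4)/(5) = +0.8000; T[1,1] = 0.
  T[0,:] = [+0.0000 -0.1739 -0.2174]
  T[1,:] = [+0.4000 +0.0000 +0.8000]
  T[2,:] = [+0.1304 +0.2609 +0.0000]
|roots of det(T-λI)|: 0.4491, 0.3015, 0.3015.
ρ = 0.4491; 0.4491 < 1: convergent.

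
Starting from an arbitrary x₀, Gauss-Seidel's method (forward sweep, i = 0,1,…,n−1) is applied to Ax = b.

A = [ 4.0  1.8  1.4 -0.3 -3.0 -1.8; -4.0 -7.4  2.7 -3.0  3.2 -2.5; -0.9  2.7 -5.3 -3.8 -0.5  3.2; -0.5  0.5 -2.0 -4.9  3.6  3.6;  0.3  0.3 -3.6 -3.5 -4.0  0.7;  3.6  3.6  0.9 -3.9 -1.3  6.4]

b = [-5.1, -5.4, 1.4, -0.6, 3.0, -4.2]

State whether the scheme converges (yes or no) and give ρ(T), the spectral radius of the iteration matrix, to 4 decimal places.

Split A = D + L + U, D = diag(4, -7.4, -5.3, -4.9, -4, 6.4).
T_GS = -(D+L)⁻¹U: row 0 first, T[0,5] = -(-1.8)/(4) = +0.4500; later rows by forward substitution.
  T[0,:] = [+0.0000, -0.4500, -0.3500, +0.0750, +0.7500, +0.4500]
  T[1,:] = [+0.0000, +0.2432, +0.5541, -0.4459, +0.0270, -0.5811]
  T[2,:] = [+0.0000, +0.2003, +0.3417, -0.9569, -0.2079, +0.2313]
  T[3,:] = [+0.0000, -0.0110, -0.0472, +0.3374, +0.7458, +0.5351]
  T[4,:] = [+0.0000, -0.1862, -0.2509, +0.5382, -0.4072, -0.5112]
  T[5,:] = [+0.0000, +0.0436, -0.2426, +0.6581, -0.0361, +0.2634]
|roots of det(T-λI)|: 1.2350, 0.8994, 0.2570, 0.2570, 0.1160, 0.0000.
spectral radius ρ = 1.2350; 1.2350 > 1: divergent.

no, ρ = 1.2350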